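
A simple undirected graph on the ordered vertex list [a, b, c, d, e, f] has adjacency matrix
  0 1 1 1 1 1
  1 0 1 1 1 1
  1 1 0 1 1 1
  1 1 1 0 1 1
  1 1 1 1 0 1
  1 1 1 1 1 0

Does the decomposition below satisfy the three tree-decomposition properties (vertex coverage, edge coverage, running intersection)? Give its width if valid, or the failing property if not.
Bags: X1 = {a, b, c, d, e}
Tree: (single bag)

A tree decomposition must satisfy three properties: every vertex lies in some bag; for every edge, both endpoints lie together in some bag; and for every vertex, the bags containing it form a connected subtree. Here vertex f appears in no bag, so the decomposition is invalid.

No — vertex f appears in no bag.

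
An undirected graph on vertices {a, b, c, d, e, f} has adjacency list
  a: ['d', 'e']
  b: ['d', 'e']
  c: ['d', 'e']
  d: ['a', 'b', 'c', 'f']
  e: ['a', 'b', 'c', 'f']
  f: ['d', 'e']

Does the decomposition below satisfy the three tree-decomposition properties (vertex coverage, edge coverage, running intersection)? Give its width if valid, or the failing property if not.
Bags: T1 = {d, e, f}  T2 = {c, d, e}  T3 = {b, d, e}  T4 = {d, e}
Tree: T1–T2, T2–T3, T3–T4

A tree decomposition must satisfy three properties: every vertex lies in some bag; for every edge, both endpoints lie together in some bag; and for every vertex, the bags containing it form a connected subtree. Here vertex a appears in no bag, so the decomposition is invalid.

No — vertex a appears in no bag.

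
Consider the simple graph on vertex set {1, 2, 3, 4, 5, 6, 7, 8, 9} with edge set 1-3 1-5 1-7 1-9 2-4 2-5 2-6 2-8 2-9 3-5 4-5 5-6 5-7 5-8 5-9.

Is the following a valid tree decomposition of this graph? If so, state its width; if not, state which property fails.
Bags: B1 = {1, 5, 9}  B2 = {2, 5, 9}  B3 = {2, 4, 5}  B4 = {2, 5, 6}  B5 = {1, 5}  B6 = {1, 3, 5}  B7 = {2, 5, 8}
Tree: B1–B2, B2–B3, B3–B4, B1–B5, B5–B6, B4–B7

No — vertex 7 appears in no bag.

A tree decomposition must satisfy three properties: every vertex lies in some bag; for every edge, both endpoints lie together in some bag; and for every vertex, the bags containing it form a connected subtree. Here vertex 7 appears in no bag, so the decomposition is invalid.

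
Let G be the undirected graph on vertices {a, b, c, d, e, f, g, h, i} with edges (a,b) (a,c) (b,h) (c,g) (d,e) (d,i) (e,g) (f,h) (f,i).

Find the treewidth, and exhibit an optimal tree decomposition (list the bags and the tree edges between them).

Treewidth 2.
One such decomposition:
Bags: B1 = {a, c, g}  B2 = {a, b, g}  B3 = {b, g, h}  B4 = {f, g, h}  B5 = {f, g, i}  B6 = {d, g, i}  B7 = {d, e, g}
Tree: B1–B2, B2–B3, B3–B4, B4–B5, B5–B6, B6–B7

Every bag has size at most 3, so the width is 3 − 1 = 2 and tw(G) ≤ 2. For the lower bound, G contains the cycle g–c–a–b–h–f–i–d–e–g, so G is not a forest; only forests have treewidth ≤ 1, hence tw(G) ≥ 2. Therefore the treewidth is 2.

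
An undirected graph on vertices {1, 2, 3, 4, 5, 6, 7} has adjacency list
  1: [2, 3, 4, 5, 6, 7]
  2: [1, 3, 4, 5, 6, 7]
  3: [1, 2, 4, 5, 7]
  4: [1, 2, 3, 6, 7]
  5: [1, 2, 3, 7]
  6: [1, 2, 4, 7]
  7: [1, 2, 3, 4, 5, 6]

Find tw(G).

A width-4 tree decomposition is:
Bags: B1 = {1, 2, 3, 4, 7}  B2 = {1, 2, 4, 6, 7}  B3 = {1, 2, 3, 5, 7}
Tree: B1–B2, B1–B3
Each bag holds 5 vertices, so the decomposition has width 4, which upper-bounds the treewidth. Conversely, {1, 2, 3, 4, 7} is a clique of size 5, and the vertices of any clique must share a bag in every tree decomposition; so some bag has ≥ 5 vertices and tw(G) ≥ 4. Combining the bounds, tw(G) = 4.

4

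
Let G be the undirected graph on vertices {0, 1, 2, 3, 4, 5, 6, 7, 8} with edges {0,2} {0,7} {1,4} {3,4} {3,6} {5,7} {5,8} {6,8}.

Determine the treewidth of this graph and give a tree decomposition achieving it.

Treewidth 1.
One such decomposition:
Bags: B1 = {0, 2}  B2 = {0, 7}  B3 = {5, 7}  B4 = {5, 8}  B5 = {6, 8}  B6 = {3, 6}  B7 = {3, 4}  B8 = {1, 4}
Tree: B1–B2, B2–B3, B3–B4, B4–B5, B5–B6, B6–B7, B7–B8

Each bag holds 2 vertices, so the decomposition has width 1, which upper-bounds the treewidth. G has an edge, so its treewidth is at least 1. Therefore the treewidth is 1.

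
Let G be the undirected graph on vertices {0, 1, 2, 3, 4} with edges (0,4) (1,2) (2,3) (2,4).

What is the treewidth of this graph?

1

A width-1 tree decomposition is:
Bags: B1 = {1, 2}  B2 = {2, 4}  B3 = {2, 3}  B4 = {0, 4}
Tree: B1–B2, B2–B3, B2–B4
Every bag has size at most 2, so the width is 2 − 1 = 1 and tw(G) ≤ 1. Any graph with an edge has treewidth ≥ 1, and G has the edge 2–1. Hence tw(G) = 1 exactly.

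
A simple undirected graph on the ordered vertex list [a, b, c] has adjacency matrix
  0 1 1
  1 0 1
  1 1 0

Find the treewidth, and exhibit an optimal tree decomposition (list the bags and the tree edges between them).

Treewidth 2.
One optimal decomposition is:
Bags: B1 = {a, b, c}
Tree: (single bag)

A single bag containing all 3 vertices is trivially a valid decomposition of width 2. For the lower bound, the 3 vertices {a, b, c} are pairwise adjacent, and any tree decomposition puts a clique entirely inside one bag — forcing width ≥ 2. Therefore the treewidth is 2.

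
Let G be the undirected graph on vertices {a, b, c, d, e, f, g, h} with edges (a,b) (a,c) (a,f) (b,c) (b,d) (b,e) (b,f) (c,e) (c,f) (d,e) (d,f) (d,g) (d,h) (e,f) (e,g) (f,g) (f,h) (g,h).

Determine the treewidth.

A width-3 tree decomposition is:
Bags: B1 = {d, e, f, g}  B2 = {d, f, g, h}  B3 = {b, d, e, f}  B4 = {b, c, e, f}  B5 = {a, b, c, f}
Tree: B1–B2, B1–B3, B3–B4, B4–B5
The largest bag has 4 vertices, giving width 3; this decomposition certifies tw(G) ≤ 3. Conversely, {d, e, f, g} is a clique of size 4, and the vertices of any clique must share a bag in every tree decomposition; so some bag has ≥ 4 vertices and tw(G) ≥ 3. The upper and lower bounds meet at 3, so that is the treewidth.

3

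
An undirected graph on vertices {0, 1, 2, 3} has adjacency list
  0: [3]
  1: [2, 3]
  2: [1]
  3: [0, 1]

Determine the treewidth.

1

A width-1 tree decomposition is:
Bags: B1 = {1, 2}  B2 = {1, 3}  B3 = {0, 3}
Tree: B1–B2, B2–B3
The largest bag has 2 vertices, giving width 1; this decomposition certifies tw(G) ≤ 1. Since G has at least one edge (e.g. 2–1), it is not an edgeless graph, so tw(G) ≥ 1. Hence tw(G) = 1 exactly.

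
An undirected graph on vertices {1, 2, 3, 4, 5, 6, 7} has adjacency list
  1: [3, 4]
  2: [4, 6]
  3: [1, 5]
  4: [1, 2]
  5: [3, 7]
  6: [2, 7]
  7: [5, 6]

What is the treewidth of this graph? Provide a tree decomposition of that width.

Treewidth 2.
Bags: B1 = {1, 3, 5}  B2 = {1, 4, 5}  B3 = {2, 4, 5}  B4 = {2, 5, 6}  B5 = {5, 6, 7}
Tree: B1–B2, B2–B3, B3–B4, B4–B5

Every bag has size at most 3, so the width is 3 − 1 = 2 and tw(G) ≤ 2. The edges 5–3–1–4–2–6–7–5 form a cycle, so G is not a tree and its treewidth is at least 2. The upper and lower bounds meet at 2, so that is the treewidth.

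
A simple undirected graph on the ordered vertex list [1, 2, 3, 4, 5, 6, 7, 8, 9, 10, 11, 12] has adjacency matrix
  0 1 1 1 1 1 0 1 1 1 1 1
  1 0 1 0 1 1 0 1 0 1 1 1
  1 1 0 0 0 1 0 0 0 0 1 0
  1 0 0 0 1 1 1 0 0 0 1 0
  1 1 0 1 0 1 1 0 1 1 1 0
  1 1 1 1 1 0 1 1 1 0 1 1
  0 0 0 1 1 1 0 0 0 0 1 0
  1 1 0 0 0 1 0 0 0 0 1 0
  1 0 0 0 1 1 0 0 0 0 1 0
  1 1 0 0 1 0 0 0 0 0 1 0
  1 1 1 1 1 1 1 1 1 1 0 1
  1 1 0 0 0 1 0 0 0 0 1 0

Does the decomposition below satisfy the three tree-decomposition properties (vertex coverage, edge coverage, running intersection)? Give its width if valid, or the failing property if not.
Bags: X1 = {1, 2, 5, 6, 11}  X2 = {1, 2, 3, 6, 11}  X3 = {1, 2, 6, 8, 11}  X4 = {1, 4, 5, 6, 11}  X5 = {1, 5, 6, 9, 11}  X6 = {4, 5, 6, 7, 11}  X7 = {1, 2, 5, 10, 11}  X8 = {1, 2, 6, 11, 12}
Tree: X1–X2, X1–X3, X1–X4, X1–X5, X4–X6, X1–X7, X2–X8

Every vertex of G appears in some bag (union = {1, 2, 3, 4, 5, 6, 7, 8, 9, 10, 11, 12}); every edge is covered by a bag; and for each vertex v the set of bags containing v is connected in the bag tree. The decomposition is therefore valid. The largest bag has 5 vertices, so the width is 4.

Yes; width 4.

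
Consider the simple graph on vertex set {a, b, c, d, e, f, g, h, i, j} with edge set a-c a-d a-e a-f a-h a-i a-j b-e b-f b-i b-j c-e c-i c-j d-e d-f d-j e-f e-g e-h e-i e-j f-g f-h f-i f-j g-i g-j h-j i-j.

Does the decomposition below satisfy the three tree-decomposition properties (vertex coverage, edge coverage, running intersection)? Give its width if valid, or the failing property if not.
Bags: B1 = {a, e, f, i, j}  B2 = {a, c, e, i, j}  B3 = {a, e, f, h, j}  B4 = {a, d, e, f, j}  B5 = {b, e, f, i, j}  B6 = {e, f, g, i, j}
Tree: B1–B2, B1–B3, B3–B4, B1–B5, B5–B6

Yes; width 4.

Every vertex of G appears in some bag (union = {a, b, c, d, e, f, g, h, i, j}); every edge is covered by a bag; and for each vertex v the set of bags containing v is connected in the bag tree. The decomposition is therefore valid. The largest bag has 5 vertices, so the width is 4.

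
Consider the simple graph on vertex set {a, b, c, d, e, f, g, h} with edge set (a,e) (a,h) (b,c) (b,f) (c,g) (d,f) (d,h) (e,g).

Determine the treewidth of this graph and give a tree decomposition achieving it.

Treewidth 2.
One such decomposition:
Bags: B1 = {a, d, h}  B2 = {a, d, e}  B3 = {d, e, g}  B4 = {c, d, g}  B5 = {b, c, d}  B6 = {b, d, f}
Tree: B1–B2, B2–B3, B3–B4, B4–B5, B5–B6

The largest bag has 3 vertices, giving width 2; this decomposition certifies tw(G) ≤ 2. Since d–h–a–e–g–c–b–f–d is a cycle in G, G is not acyclic. Forests are exactly the graphs of treewidth ≤ 1, so tw(G) ≥ 2. The upper and lower bounds meet at 2, so that is the treewidth.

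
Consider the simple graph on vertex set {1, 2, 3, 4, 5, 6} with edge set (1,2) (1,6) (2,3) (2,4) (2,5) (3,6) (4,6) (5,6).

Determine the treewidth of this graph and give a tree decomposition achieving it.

Each bag holds 3 vertices, so the decomposition has width 2, which upper-bounds the treewidth. The edges 6–1–2–3–6 form a cycle, so G is not a tree and its treewidth is at least 2. Therefore the treewidth is 2.

Treewidth 2.
One such decomposition:
Bags: B1 = {1, 2, 6}  B2 = {2, 3, 6}  B3 = {2, 5, 6}  B4 = {2, 4, 6}
Tree: B1–B2, B2–B3, B3–B4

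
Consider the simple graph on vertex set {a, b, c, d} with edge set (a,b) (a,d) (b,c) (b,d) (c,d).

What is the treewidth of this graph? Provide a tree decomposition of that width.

Treewidth 2.
Bags: B1 = {a, b, d}  B2 = {b, c, d}
Tree: B1–B2

The largest bag has 3 vertices, giving width 2; this decomposition certifies tw(G) ≤ 2. On the other hand G contains the 3-clique {b, c, d}. A clique must lie in a single bag of any decomposition, so no decomposition can have width below 2. Combining the bounds, tw(G) = 2.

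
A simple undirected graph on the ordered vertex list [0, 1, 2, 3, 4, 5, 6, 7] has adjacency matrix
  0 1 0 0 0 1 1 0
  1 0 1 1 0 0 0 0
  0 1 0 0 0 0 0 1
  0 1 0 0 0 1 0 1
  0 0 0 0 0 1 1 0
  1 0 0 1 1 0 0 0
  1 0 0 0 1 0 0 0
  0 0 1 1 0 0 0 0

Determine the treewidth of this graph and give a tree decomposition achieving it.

Every bag has size at most 3, so the width is 3 − 1 = 2 and tw(G) ≤ 2. Since 2–7–3–1–2 is a cycle in G, G is not acyclic. Forests are exactly the graphs of treewidth ≤ 1, so tw(G) ≥ 2. The upper and lower bounds meet at 2, so that is the treewidth.

Treewidth 2.
One such decomposition:
Bags: B1 = {1, 2, 7}  B2 = {1, 3, 7}  B3 = {0, 1, 3}  B4 = {0, 3, 5}  B5 = {0, 5, 6}  B6 = {4, 5, 6}
Tree: B1–B2, B2–B3, B3–B4, B4–B5, B5–B6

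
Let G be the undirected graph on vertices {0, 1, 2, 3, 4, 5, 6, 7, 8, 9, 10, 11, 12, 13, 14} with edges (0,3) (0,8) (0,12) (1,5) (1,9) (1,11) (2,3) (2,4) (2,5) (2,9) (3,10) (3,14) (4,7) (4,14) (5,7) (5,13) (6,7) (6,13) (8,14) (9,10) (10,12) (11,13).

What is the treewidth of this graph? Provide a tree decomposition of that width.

The largest bag has 4 vertices, giving width 3; this decomposition certifies tw(G) ≤ 3. For the lower bound: the 4 vertex sets {6,11,13}, {7}, {5}, {1,2,4,9} are disjoint, each induces a connected subgraph, and every pair is joined by at least one edge of G. Contracting each set to a single vertex therefore yields K_{4} as a minor, and since treewidth is minor-monotone, tw(G) ≥ tw(K_{4}) = 3. The upper and lower bounds meet at 3, so that is the treewidth.

Treewidth 3.
Bags: B1 = {6, 7, 11, 13}  B2 = {5, 7, 11, 13}  B3 = {1, 5, 7, 11}  B4 = {1, 4, 5, 7}  B5 = {1, 2, 4, 5}  B6 = {1, 2, 4, 9}  B7 = {2, 4, 9, 14}  B8 = {2, 3, 9, 14}  B9 = {3, 9, 10, 14}  B10 = {3, 8, 10, 14}  B11 = {0, 3, 8, 10}  B12 = {0, 8, 10, 12}
Tree: B1–B2, B2–B3, B3–B4, B4–B5, B5–B6, B6–B7, B7–B8, B8–B9, B9–B10, B10–B11, B11–B12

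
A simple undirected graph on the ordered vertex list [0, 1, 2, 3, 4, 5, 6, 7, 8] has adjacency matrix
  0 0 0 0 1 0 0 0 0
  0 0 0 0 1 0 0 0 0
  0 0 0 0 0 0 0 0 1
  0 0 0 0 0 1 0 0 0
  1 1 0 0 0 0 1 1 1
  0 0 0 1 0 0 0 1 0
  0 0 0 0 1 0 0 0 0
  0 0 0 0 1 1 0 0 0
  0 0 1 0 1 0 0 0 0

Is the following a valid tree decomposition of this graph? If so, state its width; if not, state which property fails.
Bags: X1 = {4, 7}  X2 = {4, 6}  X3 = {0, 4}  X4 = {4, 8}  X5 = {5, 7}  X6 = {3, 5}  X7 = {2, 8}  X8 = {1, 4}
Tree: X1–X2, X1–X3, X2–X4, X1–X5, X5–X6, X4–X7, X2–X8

Vertex coverage: the bags together contain {0, 1, 2, 3, 4, 5, 6, 7, 8}, the full vertex set. Edge coverage: each edge of G has both endpoints in at least one bag. Running intersection: for every vertex, the bags containing it form a connected subtree. All three properties hold, so this is a valid tree decomposition of width max|bag| − 1 = 1, and hence tw(G) ≤ 1.

Yes; width 1.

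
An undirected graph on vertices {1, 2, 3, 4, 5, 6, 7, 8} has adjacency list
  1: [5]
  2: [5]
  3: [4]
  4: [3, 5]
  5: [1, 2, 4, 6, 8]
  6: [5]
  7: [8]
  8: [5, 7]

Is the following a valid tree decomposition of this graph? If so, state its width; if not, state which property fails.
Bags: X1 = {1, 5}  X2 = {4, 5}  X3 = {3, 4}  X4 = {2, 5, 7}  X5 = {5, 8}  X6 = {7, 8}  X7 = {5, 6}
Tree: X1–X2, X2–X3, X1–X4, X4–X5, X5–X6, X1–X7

A tree decomposition must satisfy three properties: every vertex lies in some bag; for every edge, both endpoints lie together in some bag; and for every vertex, the bags containing it form a connected subtree. Here bags containing vertex 7 are not connected in the tree, so the decomposition is invalid.

No — bags containing vertex 7 are not connected in the tree.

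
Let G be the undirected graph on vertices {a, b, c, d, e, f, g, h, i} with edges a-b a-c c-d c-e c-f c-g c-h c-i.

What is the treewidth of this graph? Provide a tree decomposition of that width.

Treewidth 1.
Bags: B1 = {c, i}  B2 = {c, f}  B3 = {c, d}  B4 = {c, g}  B5 = {c, e}  B6 = {a, c}  B7 = {a, b}  B8 = {c, h}
Tree: B1–B2, B2–B3, B2–B4, B4–B5, B2–B6, B6–B7, B2–B8

Every bag has size at most 2, so the width is 2 − 1 = 1 and tw(G) ≤ 1. G has an edge, so its treewidth is at least 1. Therefore the treewidth is 1.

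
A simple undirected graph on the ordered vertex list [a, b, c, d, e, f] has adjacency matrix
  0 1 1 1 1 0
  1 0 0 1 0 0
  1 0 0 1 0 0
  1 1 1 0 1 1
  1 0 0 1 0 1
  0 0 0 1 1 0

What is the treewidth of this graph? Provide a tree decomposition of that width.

Treewidth 2.
Bags: B1 = {d, e, f}  B2 = {a, d, e}  B3 = {a, c, d}  B4 = {a, b, d}
Tree: B1–B2, B2–B3, B3–B4

Every bag has size at most 3, so the width is 3 − 1 = 2 and tw(G) ≤ 2. Conversely, {a, d, e} is a clique of size 3, and the vertices of any clique must share a bag in every tree decomposition; so some bag has ≥ 3 vertices and tw(G) ≥ 2. Therefore the treewidth is 2.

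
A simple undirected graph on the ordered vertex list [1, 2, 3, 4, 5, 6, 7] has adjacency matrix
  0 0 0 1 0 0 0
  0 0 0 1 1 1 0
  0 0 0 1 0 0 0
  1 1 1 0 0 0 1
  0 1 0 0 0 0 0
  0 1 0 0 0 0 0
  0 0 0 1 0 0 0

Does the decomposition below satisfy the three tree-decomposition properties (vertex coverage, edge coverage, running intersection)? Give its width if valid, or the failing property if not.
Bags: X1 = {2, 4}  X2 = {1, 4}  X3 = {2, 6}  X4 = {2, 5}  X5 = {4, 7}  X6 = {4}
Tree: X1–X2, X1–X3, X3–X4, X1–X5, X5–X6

No — vertex 3 appears in no bag.

A tree decomposition must satisfy three properties: every vertex lies in some bag; for every edge, both endpoints lie together in some bag; and for every vertex, the bags containing it form a connected subtree. Here vertex 3 appears in no bag, so the decomposition is invalid.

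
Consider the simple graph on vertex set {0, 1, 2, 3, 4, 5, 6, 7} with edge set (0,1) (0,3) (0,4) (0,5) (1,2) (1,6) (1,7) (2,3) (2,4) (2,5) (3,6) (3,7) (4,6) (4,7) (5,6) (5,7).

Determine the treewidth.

A width-4 tree decomposition is:
Bags: B1 = {0, 1, 2, 6, 7}  B2 = {0, 2, 3, 6, 7}  B3 = {0, 2, 5, 6, 7}  B4 = {0, 2, 4, 6, 7}
Tree: B1–B2, B2–B3, B3–B4
Every bag has size at most 5, so the width is 5 − 1 = 4 and tw(G) ≤ 4. For the lower bound: the 5 vertex sets {1,6}, {0,3}, {2,5}, {7}, {4} are disjoint, each induces a connected subgraph, and every pair is joined by at least one edge of G. Contracting each set to a single vertex therefore yields K_{5} as a minor, and since treewidth is minor-monotone, tw(G) ≥ tw(K_{5}) = 4. The upper and lower bounds meet at 4, so that is the treewidth.

4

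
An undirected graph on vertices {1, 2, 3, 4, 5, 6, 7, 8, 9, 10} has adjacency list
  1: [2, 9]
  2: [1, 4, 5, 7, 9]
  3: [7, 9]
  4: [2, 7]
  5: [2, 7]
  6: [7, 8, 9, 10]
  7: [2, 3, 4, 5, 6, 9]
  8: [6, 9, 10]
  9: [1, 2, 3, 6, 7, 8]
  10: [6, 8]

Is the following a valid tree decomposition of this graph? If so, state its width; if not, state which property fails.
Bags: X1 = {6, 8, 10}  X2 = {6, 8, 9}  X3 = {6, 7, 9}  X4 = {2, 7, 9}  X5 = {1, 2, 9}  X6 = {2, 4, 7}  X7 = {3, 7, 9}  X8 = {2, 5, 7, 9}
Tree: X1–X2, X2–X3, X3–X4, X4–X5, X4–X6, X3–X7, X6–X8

A tree decomposition must satisfy three properties: every vertex lies in some bag; for every edge, both endpoints lie together in some bag; and for every vertex, the bags containing it form a connected subtree. Here bags containing vertex 9 are not connected in the tree, so the decomposition is invalid.

No — bags containing vertex 9 are not connected in the tree.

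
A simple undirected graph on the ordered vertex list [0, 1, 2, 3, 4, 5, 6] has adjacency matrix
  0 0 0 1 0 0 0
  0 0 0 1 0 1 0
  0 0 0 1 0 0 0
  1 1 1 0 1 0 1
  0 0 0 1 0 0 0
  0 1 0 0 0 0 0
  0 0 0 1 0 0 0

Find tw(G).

A width-1 tree decomposition is:
Bags: B1 = {1, 3}  B2 = {3, 6}  B3 = {3, 4}  B4 = {2, 3}  B5 = {0, 3}  B6 = {1, 5}
Tree: B1–B2, B2–B3, B3–B4, B3–B5, B1–B6
Every bag has size at most 2, so the width is 2 − 1 = 1 and tw(G) ≤ 1. G has an edge, so its treewidth is at least 1. Combining the bounds, tw(G) = 1.

1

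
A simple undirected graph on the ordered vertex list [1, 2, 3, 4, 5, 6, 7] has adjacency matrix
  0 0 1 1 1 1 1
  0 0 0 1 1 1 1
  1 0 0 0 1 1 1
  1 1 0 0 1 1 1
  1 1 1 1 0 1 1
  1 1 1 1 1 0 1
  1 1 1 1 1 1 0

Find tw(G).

A width-4 tree decomposition is:
Bags: B1 = {1, 3, 5, 6, 7}  B2 = {1, 4, 5, 6, 7}  B3 = {2, 4, 5, 6, 7}
Tree: B1–B2, B2–B3
Each bag holds 5 vertices, so the decomposition has width 4, which upper-bounds the treewidth. Conversely, {1, 3, 5, 6, 7} is a clique of size 5, and the vertices of any clique must share a bag in every tree decomposition; so some bag has ≥ 5 vertices and tw(G) ≥ 4. Hence tw(G) = 4 exactly.

4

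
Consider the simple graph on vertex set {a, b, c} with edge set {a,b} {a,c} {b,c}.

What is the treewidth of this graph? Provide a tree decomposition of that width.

A single bag containing all 3 vertices is trivially a valid decomposition of width 2. Conversely, {a, b, c} is a clique of size 3, and the vertices of any clique must share a bag in every tree decomposition; so some bag has ≥ 3 vertices and tw(G) ≥ 2. Combining the bounds, tw(G) = 2.

Treewidth 2.
One such decomposition:
Bags: B1 = {a, b, c}
Tree: (single bag)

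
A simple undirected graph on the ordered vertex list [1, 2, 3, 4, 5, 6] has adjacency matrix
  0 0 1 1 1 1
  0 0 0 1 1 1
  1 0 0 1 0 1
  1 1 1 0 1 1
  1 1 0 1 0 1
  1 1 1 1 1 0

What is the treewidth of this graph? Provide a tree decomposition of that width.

Treewidth 3.
One optimal decomposition is:
Bags: B1 = {2, 4, 5, 6}  B2 = {1, 4, 5, 6}  B3 = {1, 3, 4, 6}
Tree: B1–B2, B2–B3

Every bag has size at most 4, so the width is 4 − 1 = 3 and tw(G) ≤ 3. On the other hand G contains the 4-clique {1, 3, 4, 6}. A clique must lie in a single bag of any decomposition, so no decomposition can have width below 3. Combining the bounds, tw(G) = 3.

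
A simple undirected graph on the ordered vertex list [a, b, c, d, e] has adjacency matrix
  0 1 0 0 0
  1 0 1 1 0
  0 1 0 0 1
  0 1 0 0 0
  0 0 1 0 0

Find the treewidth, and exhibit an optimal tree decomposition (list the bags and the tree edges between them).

Treewidth 1.
One optimal decomposition is:
Bags: B1 = {b, c}  B2 = {c, e}  B3 = {a, b}  B4 = {b, d}
Tree: B1–B2, B1–B3, B3–B4

Every bag has size at most 2, so the width is 2 − 1 = 1 and tw(G) ≤ 1. G has an edge, so its treewidth is at least 1. The upper and lower bounds meet at 1, so that is the treewidth.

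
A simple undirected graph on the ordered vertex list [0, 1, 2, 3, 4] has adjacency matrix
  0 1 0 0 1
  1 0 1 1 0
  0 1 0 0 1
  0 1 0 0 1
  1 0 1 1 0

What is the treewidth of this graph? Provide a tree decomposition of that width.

Each bag holds 3 vertices, so the decomposition has width 2, which upper-bounds the treewidth. The edges 1–0–4–2–1 form a cycle, so G is not a tree and its treewidth is at least 2. The upper and lower bounds meet at 2, so that is the treewidth.

Treewidth 2.
One optimal decomposition is:
Bags: B1 = {0, 1, 4}  B2 = {1, 2, 4}  B3 = {1, 3, 4}
Tree: B1–B2, B2–B3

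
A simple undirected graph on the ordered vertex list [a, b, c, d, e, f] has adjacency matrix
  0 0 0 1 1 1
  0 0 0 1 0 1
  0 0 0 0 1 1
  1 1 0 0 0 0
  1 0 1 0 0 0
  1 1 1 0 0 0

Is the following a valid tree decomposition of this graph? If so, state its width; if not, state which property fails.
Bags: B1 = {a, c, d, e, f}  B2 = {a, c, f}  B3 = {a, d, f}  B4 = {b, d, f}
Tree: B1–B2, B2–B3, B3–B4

No — bags containing vertex d are not connected in the tree.

A tree decomposition must satisfy three properties: every vertex lies in some bag; for every edge, both endpoints lie together in some bag; and for every vertex, the bags containing it form a connected subtree. Here bags containing vertex d are not connected in the tree, so the decomposition is invalid.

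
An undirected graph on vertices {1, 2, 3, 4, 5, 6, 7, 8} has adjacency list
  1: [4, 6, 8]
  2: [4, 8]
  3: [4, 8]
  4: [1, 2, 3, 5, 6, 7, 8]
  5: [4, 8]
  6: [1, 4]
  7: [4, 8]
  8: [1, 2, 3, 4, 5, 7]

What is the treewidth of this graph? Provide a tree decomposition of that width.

Every bag has size at most 3, so the width is 3 − 1 = 2 and tw(G) ≤ 2. Conversely, {1, 4, 8} is a clique of size 3, and the vertices of any clique must share a bag in every tree decomposition; so some bag has ≥ 3 vertices and tw(G) ≥ 2. Combining the bounds, tw(G) = 2.

Treewidth 2.
One optimal decomposition is:
Bags: B1 = {4, 7, 8}  B2 = {1, 4, 8}  B3 = {3, 4, 8}  B4 = {4, 5, 8}  B5 = {2, 4, 8}  B6 = {1, 4, 6}
Tree: B1–B2, B1–B3, B2–B4, B4–B5, B2–B6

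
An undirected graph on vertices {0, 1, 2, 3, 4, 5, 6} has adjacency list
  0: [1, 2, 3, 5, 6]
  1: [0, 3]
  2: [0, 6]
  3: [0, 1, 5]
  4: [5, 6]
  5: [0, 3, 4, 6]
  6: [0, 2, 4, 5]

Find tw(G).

2

A width-2 tree decomposition is:
Bags: B1 = {0, 5, 6}  B2 = {0, 3, 5}  B3 = {0, 2, 6}  B4 = {0, 1, 3}  B5 = {4, 5, 6}
Tree: B1–B2, B1–B3, B2–B4, B1–B5
The largest bag has 3 vertices, giving width 2; this decomposition certifies tw(G) ≤ 2. For the lower bound, the 3 vertices {0, 2, 6} are pairwise adjacent, and any tree decomposition puts a clique entirely inside one bag — forcing width ≥ 2. Therefore the treewidth is 2.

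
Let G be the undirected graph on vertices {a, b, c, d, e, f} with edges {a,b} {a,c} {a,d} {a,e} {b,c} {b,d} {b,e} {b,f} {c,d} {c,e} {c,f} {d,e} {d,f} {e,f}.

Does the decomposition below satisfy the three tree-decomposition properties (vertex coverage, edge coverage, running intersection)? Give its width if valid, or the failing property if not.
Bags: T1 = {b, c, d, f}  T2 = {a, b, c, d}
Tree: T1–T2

No — vertex e appears in no bag.

A tree decomposition must satisfy three properties: every vertex lies in some bag; for every edge, both endpoints lie together in some bag; and for every vertex, the bags containing it form a connected subtree. Here vertex e appears in no bag, so the decomposition is invalid.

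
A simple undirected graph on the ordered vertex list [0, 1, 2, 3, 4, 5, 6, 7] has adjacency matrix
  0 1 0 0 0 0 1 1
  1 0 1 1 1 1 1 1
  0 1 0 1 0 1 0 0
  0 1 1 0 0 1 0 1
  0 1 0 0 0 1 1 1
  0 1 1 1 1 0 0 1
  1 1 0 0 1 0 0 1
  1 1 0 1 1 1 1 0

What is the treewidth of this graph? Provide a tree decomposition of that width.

The largest bag has 4 vertices, giving width 3; this decomposition certifies tw(G) ≤ 3. Conversely, {1, 2, 3, 5} is a clique of size 4, and the vertices of any clique must share a bag in every tree decomposition; so some bag has ≥ 4 vertices and tw(G) ≥ 3. Hence tw(G) = 3 exactly.

Treewidth 3.
One such decomposition:
Bags: B1 = {1, 4, 5, 7}  B2 = {1, 4, 6, 7}  B3 = {0, 1, 6, 7}  B4 = {1, 3, 5, 7}  B5 = {1, 2, 3, 5}
Tree: B1–B2, B2–B3, B1–B4, B4–B5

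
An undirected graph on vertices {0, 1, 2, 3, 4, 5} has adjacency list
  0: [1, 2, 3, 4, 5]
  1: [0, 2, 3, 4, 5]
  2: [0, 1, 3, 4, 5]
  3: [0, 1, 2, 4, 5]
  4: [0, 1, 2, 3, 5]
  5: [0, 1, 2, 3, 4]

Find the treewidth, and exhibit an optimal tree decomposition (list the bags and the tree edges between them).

A single bag containing all 6 vertices is trivially a valid decomposition of width 5. Conversely, {0, 1, 2, 3, 4, 5} is a clique of size 6, and the vertices of any clique must share a bag in every tree decomposition; so some bag has ≥ 6 vertices and tw(G) ≥ 5. Therefore the treewidth is 5.

Treewidth 5.
One optimal decomposition is:
Bags: B1 = {0, 1, 2, 3, 4, 5}
Tree: (single bag)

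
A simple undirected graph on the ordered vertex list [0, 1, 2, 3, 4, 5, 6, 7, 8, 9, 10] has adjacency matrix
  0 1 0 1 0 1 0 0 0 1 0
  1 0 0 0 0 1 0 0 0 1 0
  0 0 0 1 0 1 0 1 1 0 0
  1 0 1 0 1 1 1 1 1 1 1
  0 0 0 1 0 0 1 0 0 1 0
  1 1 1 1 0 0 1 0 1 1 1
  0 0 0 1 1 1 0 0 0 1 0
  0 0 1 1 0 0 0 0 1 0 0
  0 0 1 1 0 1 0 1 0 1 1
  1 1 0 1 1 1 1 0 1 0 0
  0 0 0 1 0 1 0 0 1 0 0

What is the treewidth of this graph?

3

A width-3 tree decomposition is:
Bags: B1 = {3, 5, 8, 9}  B2 = {3, 5, 6, 9}  B3 = {2, 3, 5, 8}  B4 = {3, 5, 8, 10}  B5 = {2, 3, 7, 8}  B6 = {0, 3, 5, 9}  B7 = {0, 1, 5, 9}  B8 = {3, 4, 6, 9}
Tree: B1–B2, B1–B3, B3–B4, B3–B5, B2–B6, B6–B7, B2–B8
The largest bag has 4 vertices, giving width 3; this decomposition certifies tw(G) ≤ 3. For the lower bound, the 4 vertices {0, 1, 5, 9} are pairwise adjacent, and any tree decomposition puts a clique entirely inside one bag — forcing width ≥ 3. Therefore the treewidth is 3.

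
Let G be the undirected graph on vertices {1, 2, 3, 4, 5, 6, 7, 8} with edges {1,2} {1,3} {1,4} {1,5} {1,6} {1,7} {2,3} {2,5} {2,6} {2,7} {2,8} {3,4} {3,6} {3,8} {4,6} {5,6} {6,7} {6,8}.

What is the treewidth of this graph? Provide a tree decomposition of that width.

Treewidth 3.
One such decomposition:
Bags: B1 = {1, 2, 3, 6}  B2 = {2, 3, 6, 8}  B3 = {1, 2, 5, 6}  B4 = {1, 3, 4, 6}  B5 = {1, 2, 6, 7}
Tree: B1–B2, B1–B3, B1–B4, B3–B5

Each bag holds 4 vertices, so the decomposition has width 3, which upper-bounds the treewidth. Conversely, {2, 3, 6, 8} is a clique of size 4, and the vertices of any clique must share a bag in every tree decomposition; so some bag has ≥ 4 vertices and tw(G) ≥ 3. Hence tw(G) = 3 exactly.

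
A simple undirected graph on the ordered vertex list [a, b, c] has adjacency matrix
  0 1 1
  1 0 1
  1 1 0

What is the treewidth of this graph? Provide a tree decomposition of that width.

Treewidth 2.
Bags: B1 = {a, b, c}
Tree: (single bag)

A single bag containing all 3 vertices is trivially a valid decomposition of width 2. For the lower bound, the 3 vertices {a, b, c} are pairwise adjacent, and any tree decomposition puts a clique entirely inside one bag — forcing width ≥ 2. Combining the bounds, tw(G) = 2.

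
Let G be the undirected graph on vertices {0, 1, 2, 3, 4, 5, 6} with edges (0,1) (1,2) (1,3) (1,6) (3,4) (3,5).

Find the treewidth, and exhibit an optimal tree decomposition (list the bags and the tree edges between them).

The largest bag has 2 vertices, giving width 1; this decomposition certifies tw(G) ≤ 1. Any graph with an edge has treewidth ≥ 1, and G has the edge 1–6. Hence tw(G) = 1 exactly.

Treewidth 1.
One optimal decomposition is:
Bags: B1 = {1, 6}  B2 = {0, 1}  B3 = {1, 2}  B4 = {1, 3}  B5 = {3, 4}  B6 = {3, 5}
Tree: B1–B2, B2–B3, B3–B4, B4–B5, B4–B6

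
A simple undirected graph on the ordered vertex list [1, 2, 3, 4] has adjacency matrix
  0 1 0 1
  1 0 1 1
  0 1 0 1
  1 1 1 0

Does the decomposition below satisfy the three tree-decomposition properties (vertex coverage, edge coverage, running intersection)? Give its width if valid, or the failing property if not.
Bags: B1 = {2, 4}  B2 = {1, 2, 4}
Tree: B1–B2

A tree decomposition must satisfy three properties: every vertex lies in some bag; for every edge, both endpoints lie together in some bag; and for every vertex, the bags containing it form a connected subtree. Here vertex 3 appears in no bag, so the decomposition is invalid.

No — vertex 3 appears in no bag.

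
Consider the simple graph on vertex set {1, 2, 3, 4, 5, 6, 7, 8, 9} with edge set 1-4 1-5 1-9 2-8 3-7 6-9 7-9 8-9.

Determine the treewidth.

1

A width-1 tree decomposition is:
Bags: B1 = {1, 9}  B2 = {8, 9}  B3 = {1, 4}  B4 = {1, 5}  B5 = {2, 8}  B6 = {7, 9}  B7 = {3, 7}  B8 = {6, 9}
Tree: B1–B2, B1–B3, B1–B4, B2–B5, B1–B6, B6–B7, B1–B8
The largest bag has 2 vertices, giving width 1; this decomposition certifies tw(G) ≤ 1. Since G has at least one edge (e.g. 1–9), it is not an edgeless graph, so tw(G) ≥ 1. Hence tw(G) = 1 exactly.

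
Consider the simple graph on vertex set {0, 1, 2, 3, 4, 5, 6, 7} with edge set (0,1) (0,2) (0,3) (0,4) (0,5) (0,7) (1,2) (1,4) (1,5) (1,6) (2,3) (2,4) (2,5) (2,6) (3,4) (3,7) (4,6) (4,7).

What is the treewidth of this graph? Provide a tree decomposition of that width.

Treewidth 3.
Bags: B1 = {1, 2, 4, 6}  B2 = {0, 1, 2, 4}  B3 = {0, 2, 3, 4}  B4 = {0, 1, 2, 5}  B5 = {0, 3, 4, 7}
Tree: B1–B2, B2–B3, B2–B4, B3–B5

The largest bag has 4 vertices, giving width 3; this decomposition certifies tw(G) ≤ 3. On the other hand G contains the 4-clique {0, 1, 2, 4}. A clique must lie in a single bag of any decomposition, so no decomposition can have width below 3. The upper and lower bounds meet at 3, so that is the treewidth.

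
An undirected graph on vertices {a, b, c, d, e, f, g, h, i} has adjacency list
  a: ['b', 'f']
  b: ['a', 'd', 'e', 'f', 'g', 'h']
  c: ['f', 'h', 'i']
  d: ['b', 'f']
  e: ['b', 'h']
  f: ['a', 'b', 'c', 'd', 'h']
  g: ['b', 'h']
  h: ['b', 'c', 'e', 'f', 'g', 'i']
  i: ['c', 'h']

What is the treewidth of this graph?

A width-2 tree decomposition is:
Bags: B1 = {a, b, f}  B2 = {b, f, h}  B3 = {c, f, h}  B4 = {b, d, f}  B5 = {b, g, h}  B6 = {c, h, i}  B7 = {b, e, h}
Tree: B1–B2, B2–B3, B1–B4, B2–B5, B3–B6, B5–B7
Every bag has size at most 3, so the width is 3 − 1 = 2 and tw(G) ≤ 2. For the lower bound, the 3 vertices {b, d, f} are pairwise adjacent, and any tree decomposition puts a clique entirely inside one bag — forcing width ≥ 2. Therefore the treewidth is 2.

2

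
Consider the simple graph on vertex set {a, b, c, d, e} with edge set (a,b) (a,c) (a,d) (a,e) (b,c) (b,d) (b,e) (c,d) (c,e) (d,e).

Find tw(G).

4

A width-4 tree decomposition is:
Bags: B1 = {a, b, c, d, e}
Tree: (single bag)
With just one bag of size 5, the width is 5 − 1 = 4, so tw(G) ≤ 4. On the other hand G contains the 5-clique {a, b, c, d, e}. A clique must lie in a single bag of any decomposition, so no decomposition can have width below 4. The upper and lower bounds meet at 4, so that is the treewidth.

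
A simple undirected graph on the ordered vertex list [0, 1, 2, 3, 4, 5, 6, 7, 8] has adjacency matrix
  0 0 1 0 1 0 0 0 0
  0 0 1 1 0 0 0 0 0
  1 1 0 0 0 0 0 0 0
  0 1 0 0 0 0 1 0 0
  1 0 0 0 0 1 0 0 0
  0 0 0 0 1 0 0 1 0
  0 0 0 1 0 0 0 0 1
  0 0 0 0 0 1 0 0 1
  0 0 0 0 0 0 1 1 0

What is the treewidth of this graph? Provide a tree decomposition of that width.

Each bag holds 3 vertices, so the decomposition has width 2, which upper-bounds the treewidth. For the lower bound, G contains the cycle 1–3–6–8–7–5–4–0–2–1, so G is not a forest; only forests have treewidth ≤ 1, hence tw(G) ≥ 2. The upper and lower bounds meet at 2, so that is the treewidth.

Treewidth 2.
Bags: B1 = {1, 3, 6}  B2 = {1, 6, 8}  B3 = {1, 7, 8}  B4 = {1, 5, 7}  B5 = {1, 4, 5}  B6 = {0, 1, 4}  B7 = {0, 1, 2}
Tree: B1–B2, B2–B3, B3–B4, B4–B5, B5–B6, B6–B7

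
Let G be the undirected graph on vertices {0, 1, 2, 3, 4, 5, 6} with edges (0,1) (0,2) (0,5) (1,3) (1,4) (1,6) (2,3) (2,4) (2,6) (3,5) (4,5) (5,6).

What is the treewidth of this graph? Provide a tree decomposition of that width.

Each bag holds 4 vertices, so the decomposition has width 3, which upper-bounds the treewidth. For the lower bound: the 4 vertex sets {3,5}, {0,2}, {1}, {6} are disjoint, each induces a connected subgraph, and every pair is joined by at least one edge of G. Contracting each set to a single vertex therefore yields K_{4} as a minor, and since treewidth is minor-monotone, tw(G) ≥ tw(K_{4}) = 3. Hence tw(G) = 3 exactly.

Treewidth 3.
One optimal decomposition is:
Bags: B1 = {1, 2, 3, 5}  B2 = {0, 1, 2, 5}  B3 = {1, 2, 5, 6}  B4 = {1, 2, 4, 5}
Tree: B1–B2, B2–B3, B3–B4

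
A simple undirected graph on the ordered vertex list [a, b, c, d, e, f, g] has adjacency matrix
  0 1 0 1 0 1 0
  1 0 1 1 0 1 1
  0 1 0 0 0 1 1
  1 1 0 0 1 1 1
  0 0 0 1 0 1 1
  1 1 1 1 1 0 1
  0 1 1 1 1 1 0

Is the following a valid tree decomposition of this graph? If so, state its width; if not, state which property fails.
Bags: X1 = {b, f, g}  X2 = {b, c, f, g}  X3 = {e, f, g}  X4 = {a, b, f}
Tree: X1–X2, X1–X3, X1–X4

No — vertex d appears in no bag.

A tree decomposition must satisfy three properties: every vertex lies in some bag; for every edge, both endpoints lie together in some bag; and for every vertex, the bags containing it form a connected subtree. Here vertex d appears in no bag, so the decomposition is invalid.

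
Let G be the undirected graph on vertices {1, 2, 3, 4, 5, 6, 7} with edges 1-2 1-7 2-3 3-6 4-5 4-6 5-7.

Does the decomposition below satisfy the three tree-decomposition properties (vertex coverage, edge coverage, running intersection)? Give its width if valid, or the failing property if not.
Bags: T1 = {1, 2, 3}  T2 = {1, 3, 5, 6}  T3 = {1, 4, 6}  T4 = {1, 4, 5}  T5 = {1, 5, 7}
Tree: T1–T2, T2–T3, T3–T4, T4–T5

A tree decomposition must satisfy three properties: every vertex lies in some bag; for every edge, both endpoints lie together in some bag; and for every vertex, the bags containing it form a connected subtree. Here bags containing vertex 5 are not connected in the tree, so the decomposition is invalid.

No — bags containing vertex 5 are not connected in the tree.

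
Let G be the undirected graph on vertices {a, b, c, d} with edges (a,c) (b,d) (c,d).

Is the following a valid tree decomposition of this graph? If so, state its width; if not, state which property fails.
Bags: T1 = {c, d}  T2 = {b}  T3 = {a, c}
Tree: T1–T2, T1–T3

No — edge (d,b) lies in no bag.

A tree decomposition must satisfy three properties: every vertex lies in some bag; for every edge, both endpoints lie together in some bag; and for every vertex, the bags containing it form a connected subtree. Here edge (d,b) lies in no bag, so the decomposition is invalid.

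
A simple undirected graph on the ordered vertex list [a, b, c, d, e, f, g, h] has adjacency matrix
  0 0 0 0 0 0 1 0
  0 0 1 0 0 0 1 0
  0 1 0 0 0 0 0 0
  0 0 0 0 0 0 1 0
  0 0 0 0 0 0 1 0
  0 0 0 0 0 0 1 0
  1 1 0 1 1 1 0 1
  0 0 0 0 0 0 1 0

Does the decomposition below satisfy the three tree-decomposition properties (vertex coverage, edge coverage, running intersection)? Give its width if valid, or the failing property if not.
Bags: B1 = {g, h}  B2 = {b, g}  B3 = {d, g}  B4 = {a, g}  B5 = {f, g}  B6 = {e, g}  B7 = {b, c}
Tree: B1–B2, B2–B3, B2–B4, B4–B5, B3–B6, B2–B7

Yes; width 1.

Every vertex of G appears in some bag (union = {a, b, c, d, e, f, g, h}); every edge is covered by a bag; and for each vertex v the set of bags containing v is connected in the bag tree. The decomposition is therefore valid. The largest bag has 2 vertices, so the width is 1.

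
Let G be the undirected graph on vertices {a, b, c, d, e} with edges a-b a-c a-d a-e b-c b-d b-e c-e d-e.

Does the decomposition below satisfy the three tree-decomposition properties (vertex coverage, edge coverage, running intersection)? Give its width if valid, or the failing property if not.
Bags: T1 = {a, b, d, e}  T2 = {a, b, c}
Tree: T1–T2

A tree decomposition must satisfy three properties: every vertex lies in some bag; for every edge, both endpoints lie together in some bag; and for every vertex, the bags containing it form a connected subtree. Here edge (e,c) lies in no bag, so the decomposition is invalid.

No — edge (e,c) lies in no bag.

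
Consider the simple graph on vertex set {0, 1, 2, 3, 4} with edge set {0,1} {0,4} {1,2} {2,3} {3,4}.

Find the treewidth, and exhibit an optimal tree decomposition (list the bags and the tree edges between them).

Every bag has size at most 3, so the width is 3 − 1 = 2 and tw(G) ≤ 2. The edges 3–2–1–0–4–3 form a cycle, so G is not a tree and its treewidth is at least 2. Combining the bounds, tw(G) = 2.

Treewidth 2.
Bags: B1 = {1, 2, 3}  B2 = {0, 1, 3}  B3 = {0, 3, 4}
Tree: B1–B2, B2–B3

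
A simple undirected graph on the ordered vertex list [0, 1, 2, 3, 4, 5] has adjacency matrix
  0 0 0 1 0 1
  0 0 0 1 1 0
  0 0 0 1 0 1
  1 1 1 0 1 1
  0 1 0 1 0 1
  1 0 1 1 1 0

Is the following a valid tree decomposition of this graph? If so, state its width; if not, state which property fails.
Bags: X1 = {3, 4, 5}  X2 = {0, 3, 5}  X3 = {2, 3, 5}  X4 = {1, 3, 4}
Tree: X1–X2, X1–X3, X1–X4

Checking the three conditions: (i) the bags cover all of {0, 1, 2, 3, 4, 5}; (ii) for each edge, some bag contains both endpoints; (iii) the bags containing any fixed vertex form a subtree. All hold, so the decomposition is valid with width 3 − 1 = 2.

Yes; width 2.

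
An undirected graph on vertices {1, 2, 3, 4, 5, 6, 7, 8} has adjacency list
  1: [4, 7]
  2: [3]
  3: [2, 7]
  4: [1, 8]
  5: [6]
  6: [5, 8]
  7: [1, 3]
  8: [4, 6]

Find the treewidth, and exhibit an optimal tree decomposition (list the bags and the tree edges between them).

Every bag has size at most 2, so the width is 2 − 1 = 1 and tw(G) ≤ 1. Any graph with an edge has treewidth ≥ 1, and G has the edge 5–6. Therefore the treewidth is 1.

Treewidth 1.
One optimal decomposition is:
Bags: B1 = {5, 6}  B2 = {6, 8}  B3 = {4, 8}  B4 = {1, 4}  B5 = {1, 7}  B6 = {3, 7}  B7 = {2, 3}
Tree: B1–B2, B2–B3, B3–B4, B4–B5, B5–B6, B6–B7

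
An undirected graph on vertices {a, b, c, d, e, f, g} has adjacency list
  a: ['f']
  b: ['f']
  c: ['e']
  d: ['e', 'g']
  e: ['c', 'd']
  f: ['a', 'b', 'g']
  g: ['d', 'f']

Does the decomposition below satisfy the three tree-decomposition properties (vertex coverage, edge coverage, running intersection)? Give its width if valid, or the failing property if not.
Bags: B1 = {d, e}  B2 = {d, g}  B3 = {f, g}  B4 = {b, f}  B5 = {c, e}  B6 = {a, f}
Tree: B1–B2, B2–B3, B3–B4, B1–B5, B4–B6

Checking the three conditions: (i) the bags cover all of {a, b, c, d, e, f, g}; (ii) for each edge, some bag contains both endpoints; (iii) the bags containing any fixed vertex form a subtree. All hold, so the decomposition is valid with width 2 − 1 = 1.

Yes; width 1.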